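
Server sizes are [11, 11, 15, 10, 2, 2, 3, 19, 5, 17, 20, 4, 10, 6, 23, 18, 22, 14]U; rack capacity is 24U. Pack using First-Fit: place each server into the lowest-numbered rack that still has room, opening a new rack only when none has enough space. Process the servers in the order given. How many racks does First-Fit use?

10

11U → rack 1 (remaining 13U)
11U → rack 1 (remaining 2U)
15U → rack 2 (remaining 9U)
10U → rack 3 (remaining 14U)
2U → rack 1 (remaining 0U)
2U → rack 2 (remaining 7U)
3U → rack 2 (remaining 4U)
19U → rack 4 (remaining 5U)
5U → rack 3 (remaining 9U)
17U → rack 5 (remaining 7U)
20U → rack 6 (remaining 4U)
4U → rack 2 (remaining 0U)
10U → rack 7 (remaining 14U)
6U → rack 3 (remaining 3U)
23U → rack 8 (remaining 1U)
18U → rack 9 (remaining 6U)
22U → rack 10 (remaining 2U)
14U → rack 7 (remaining 0U)
Final racks: [11,11,2] [15,2,3,4] [10,5,6] [19] [17] [20] [10,14] [23] [18] [22].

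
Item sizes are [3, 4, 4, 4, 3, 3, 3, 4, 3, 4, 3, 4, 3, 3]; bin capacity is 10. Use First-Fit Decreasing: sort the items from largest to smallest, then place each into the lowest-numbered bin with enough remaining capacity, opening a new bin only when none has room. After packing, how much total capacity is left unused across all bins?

12

Sorted descending: 4, 4, 4, 4, 4, 4, 3, 3, 3, 3, 3, 3, 3, 3.
Put 4 in bin 1; 6 remain.
Put 4 in bin 1; 2 remain.
Put 4 in bin 2; 6 remain.
Put 4 in bin 2; 2 remain.
Put 4 in bin 3; 6 remain.
Put 4 in bin 3; 2 remain.
Put 3 in bin 4; 7 remain.
Put 3 in bin 4; 4 remain.
Put 3 in bin 4; 1 remain.
Put 3 in bin 5; 7 remain.
Put 3 in bin 5; 4 remain.
Put 3 in bin 5; 1 remain.
Put 3 in bin 6; 7 remain.
Put 3 in bin 6; 4 remain.
6 bins × 10 = 60; used 48; unused 12.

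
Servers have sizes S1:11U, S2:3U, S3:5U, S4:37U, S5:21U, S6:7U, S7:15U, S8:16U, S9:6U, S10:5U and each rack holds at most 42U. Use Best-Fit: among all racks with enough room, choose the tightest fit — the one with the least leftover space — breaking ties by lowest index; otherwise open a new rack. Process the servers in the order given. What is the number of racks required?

4 racks

rack 1: place S1 (11U), 31U left
rack 1: place S2 (3U), 28U left
rack 1: place S3 (5U), 23U left
rack 2: place S4 (37U), 5U left
rack 1: place S5 (21U), 2U left
rack 3: place S6 (7U), 35U left
rack 3: place S7 (15U), 20U left
rack 3: place S8 (16U), 4U left
rack 4: place S9 (6U), 36U left
rack 2: place S10 (5U), 0U left
Final racks: [11,3,5,21] [37,5] [7,15,16] [6].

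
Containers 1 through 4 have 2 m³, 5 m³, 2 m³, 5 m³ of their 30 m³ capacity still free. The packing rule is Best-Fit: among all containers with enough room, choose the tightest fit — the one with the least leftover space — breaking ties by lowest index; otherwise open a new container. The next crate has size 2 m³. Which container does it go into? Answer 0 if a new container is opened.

1

Containers with room: container 1 (2 m³), container 2 (5 m³), container 3 (2 m³), container 4 (5 m³).
Tightest fit is container 1 with 2 m³ free.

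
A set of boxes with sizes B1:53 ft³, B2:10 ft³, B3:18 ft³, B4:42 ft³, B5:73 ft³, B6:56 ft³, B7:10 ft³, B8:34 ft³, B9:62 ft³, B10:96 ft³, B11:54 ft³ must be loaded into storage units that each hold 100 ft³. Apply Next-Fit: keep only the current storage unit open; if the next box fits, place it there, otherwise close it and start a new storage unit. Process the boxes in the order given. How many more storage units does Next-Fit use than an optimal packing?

Next-Fit: [53,10,18] [42] [73] [56,10,34] [62] [96] [54] → 7 storage units.
Total size 508 ft³; any packing needs at least ⌈508/100⌉ = 6 storage units.
An optimal packing achieves that bound: [96] [73,18] [62,34] [56,42] [54,10,10] [53] → 6 storage units.
Excess: 7 − 6 = 1.

1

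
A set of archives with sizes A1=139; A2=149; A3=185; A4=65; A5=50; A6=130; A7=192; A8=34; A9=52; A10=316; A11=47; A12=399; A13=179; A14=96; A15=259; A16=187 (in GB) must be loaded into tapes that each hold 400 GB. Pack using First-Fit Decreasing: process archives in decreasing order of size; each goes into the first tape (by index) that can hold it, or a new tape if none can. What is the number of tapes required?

Sorted descending: 399, 316, 259, 192, 187, 185, 179, 149, 139, 130, 96, 65, 52, 50, 47, 34.
399 GB → tape 1 (remaining 1 GB)
316 GB → tape 2 (remaining 84 GB)
259 GB → tape 3 (remaining 141 GB)
192 GB → tape 4 (remaining 208 GB)
187 GB → tape 4 (remaining 21 GB)
185 GB → tape 5 (remaining 215 GB)
179 GB → tape 5 (remaining 36 GB)
149 GB → tape 6 (remaining 251 GB)
139 GB → tape 3 (remaining 2 GB)
130 GB → tape 6 (remaining 121 GB)
96 GB → tape 6 (remaining 25 GB)
65 GB → tape 2 (remaining 19 GB)
52 GB → tape 7 (remaining 348 GB)
50 GB → tape 7 (remaining 298 GB)
47 GB → tape 7 (remaining 251 GB)
34 GB → tape 5 (remaining 2 GB)
Final tapes: [399] [316,65] [259,139] [192,187] [185,179,34] [149,130,96] [52,50,47].

7 tapes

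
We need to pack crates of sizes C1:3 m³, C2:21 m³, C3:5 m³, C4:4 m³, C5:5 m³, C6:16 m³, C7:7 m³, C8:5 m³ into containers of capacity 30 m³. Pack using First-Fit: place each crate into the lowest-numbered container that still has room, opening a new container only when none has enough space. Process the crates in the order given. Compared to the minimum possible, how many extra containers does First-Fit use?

0

First-Fit: [3,21,5] [4,5,16,5] [7] → 3 containers.
Total size 66 m³; any packing needs at least ⌈66/30⌉ = 3 containers.
So 3 is already optimal.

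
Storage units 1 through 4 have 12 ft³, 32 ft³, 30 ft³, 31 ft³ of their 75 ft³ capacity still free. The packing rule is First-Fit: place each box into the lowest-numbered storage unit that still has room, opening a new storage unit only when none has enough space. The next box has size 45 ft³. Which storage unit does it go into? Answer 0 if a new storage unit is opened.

No storage unit has ≥ 45 ft³ free, so a new storage unit is opened.

0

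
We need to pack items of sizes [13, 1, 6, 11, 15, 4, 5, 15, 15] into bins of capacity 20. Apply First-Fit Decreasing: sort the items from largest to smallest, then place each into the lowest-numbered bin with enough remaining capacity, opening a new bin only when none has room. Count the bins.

5 bins

Sorted descending: 15, 15, 15, 13, 11, 6, 5, 4, 1.
Put 15 in bin 1; 5 remain.
Put 15 in bin 2; 5 remain.
Put 15 in bin 3; 5 remain.
Put 13 in bin 4; 7 remain.
Put 11 in bin 5; 9 remain.
Put 6 in bin 4; 1 remain.
Put 5 in bin 1; 0 remain.
Put 4 in bin 2; 1 remain.
Put 1 in bin 2; 0 remain.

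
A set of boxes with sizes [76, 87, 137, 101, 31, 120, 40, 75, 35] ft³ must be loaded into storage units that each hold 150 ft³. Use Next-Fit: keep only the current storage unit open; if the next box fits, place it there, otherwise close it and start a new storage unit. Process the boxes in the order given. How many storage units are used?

6 storage units

storage unit 1: place 76 ft³, 74 ft³ left
storage unit 2: place 87 ft³, 63 ft³ left
storage unit 3: place 137 ft³, 13 ft³ left
storage unit 4: place 101 ft³, 49 ft³ left
storage unit 4: place 31 ft³, 18 ft³ left
storage unit 5: place 120 ft³, 30 ft³ left
storage unit 6: place 40 ft³, 110 ft³ left
storage unit 6: place 75 ft³, 35 ft³ left
storage unit 6: place 35 ft³, 0 ft³ left
Final storage units: [76] [87] [137] [101,31] [120] [40,75,35].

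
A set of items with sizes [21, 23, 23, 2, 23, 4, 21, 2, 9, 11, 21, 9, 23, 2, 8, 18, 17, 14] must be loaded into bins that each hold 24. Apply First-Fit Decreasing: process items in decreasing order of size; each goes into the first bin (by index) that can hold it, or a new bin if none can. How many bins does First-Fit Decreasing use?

Sorted descending: 23, 23, 23, 23, 21, 21, 21, 18, 17, 14, 11, 9, 9, 8, 4, 2, 2, 2.
bin 1: place 23, 1 left
bin 2: place 23, 1 left
bin 3: place 23, 1 left
bin 4: place 23, 1 left
bin 5: place 21, 3 left
bin 6: place 21, 3 left
bin 7: place 21, 3 left
bin 8: place 18, 6 left
bin 9: place 17, 7 left
bin 10: place 14, 10 left
bin 11: place 11, 13 left
bin 10: place 9, 1 left
bin 11: place 9, 4 left
bin 12: place 8, 16 left
bin 8: place 4, 2 left
bin 5: place 2, 1 left
bin 6: place 2, 1 left
bin 7: place 2, 1 left
Final bins: [23] [23] [23] [23] [21,2] [21,2] [21,2] [18,4] [17] [14,9] [11,9] [8].

12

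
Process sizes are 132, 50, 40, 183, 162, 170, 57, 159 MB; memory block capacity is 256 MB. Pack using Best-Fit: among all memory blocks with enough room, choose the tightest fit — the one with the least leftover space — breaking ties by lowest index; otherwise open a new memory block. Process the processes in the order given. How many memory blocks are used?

Put 132 MB in memory block 1; 124 MB remain.
Put 50 MB in memory block 1; 74 MB remain.
Put 40 MB in memory block 1; 34 MB remain.
Put 183 MB in memory block 2; 73 MB remain.
Put 162 MB in memory block 3; 94 MB remain.
Put 170 MB in memory block 4; 86 MB remain.
Put 57 MB in memory block 2; 16 MB remain.
Put 159 MB in memory block 5; 97 MB remain.

5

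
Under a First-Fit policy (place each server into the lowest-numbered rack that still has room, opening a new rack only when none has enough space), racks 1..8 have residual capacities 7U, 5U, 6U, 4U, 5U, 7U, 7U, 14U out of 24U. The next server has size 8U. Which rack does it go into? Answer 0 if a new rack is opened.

Racks with room: rack 8 (14U).
The first with room is rack 8.

8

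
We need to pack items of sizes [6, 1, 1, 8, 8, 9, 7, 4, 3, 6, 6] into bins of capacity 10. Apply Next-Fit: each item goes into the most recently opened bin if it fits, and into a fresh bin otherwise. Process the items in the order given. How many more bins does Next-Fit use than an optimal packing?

1

Next-Fit: [6,1,1] [8] [8] [9] [7] [4,3] [6] [6] → 8 bins.
7 items exceed 5 (half the capacity), and no two of those can share a bin, so at least 7 bins are needed.
An optimal packing achieves that bound: [9,1] [8,1] [8] [7,3] [6,4] [6] [6] → 7 bins.
Excess: 8 − 7 = 1.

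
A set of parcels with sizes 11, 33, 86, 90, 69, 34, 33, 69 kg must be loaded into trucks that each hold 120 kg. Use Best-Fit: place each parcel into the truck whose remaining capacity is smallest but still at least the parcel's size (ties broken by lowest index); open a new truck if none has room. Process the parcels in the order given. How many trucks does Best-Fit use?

4

Put 11 kg in truck 1; 109 kg remain.
Put 33 kg in truck 1; 76 kg remain.
Put 86 kg in truck 2; 34 kg remain.
Put 90 kg in truck 3; 30 kg remain.
Put 69 kg in truck 1; 7 kg remain.
Put 34 kg in truck 2; 0 kg remain.
Put 33 kg in truck 4; 87 kg remain.
Put 69 kg in truck 4; 18 kg remain.
Final trucks: [11,33,69] [86,34] [90] [33,69].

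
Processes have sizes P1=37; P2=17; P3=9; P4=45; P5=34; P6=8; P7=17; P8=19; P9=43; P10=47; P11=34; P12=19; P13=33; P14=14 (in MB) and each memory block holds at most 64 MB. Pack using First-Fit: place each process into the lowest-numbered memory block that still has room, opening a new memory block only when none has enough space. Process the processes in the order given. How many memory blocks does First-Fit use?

7

Put P1 (37 MB) in memory block 1; 27 MB remain.
Put P2 (17 MB) in memory block 1; 10 MB remain.
Put P3 (9 MB) in memory block 1; 1 MB remain.
Put P4 (45 MB) in memory block 2; 19 MB remain.
Put P5 (34 MB) in memory block 3; 30 MB remain.
Put P6 (8 MB) in memory block 2; 11 MB remain.
Put P7 (17 MB) in memory block 3; 13 MB remain.
Put P8 (19 MB) in memory block 4; 45 MB remain.
Put P9 (43 MB) in memory block 4; 2 MB remain.
Put P10 (47 MB) in memory block 5; 17 MB remain.
Put P11 (34 MB) in memory block 6; 30 MB remain.
Put P12 (19 MB) in memory block 6; 11 MB remain.
Put P13 (33 MB) in memory block 7; 31 MB remain.
Put P14 (14 MB) in memory block 5; 3 MB remain.
Final memory blocks: [37,17,9] [45,8] [34,17] [19,43] [47,14] [34,19] [33].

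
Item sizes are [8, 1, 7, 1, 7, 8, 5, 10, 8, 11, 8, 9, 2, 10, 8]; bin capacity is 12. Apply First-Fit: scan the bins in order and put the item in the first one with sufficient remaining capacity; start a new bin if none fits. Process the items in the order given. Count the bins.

Put 8 in bin 1; 4 remain.
Put 1 in bin 1; 3 remain.
Put 7 in bin 2; 5 remain.
Put 1 in bin 1; 2 remain.
Put 7 in bin 3; 5 remain.
Put 8 in bin 4; 4 remain.
Put 5 in bin 2; 0 remain.
Put 10 in bin 5; 2 remain.
Put 8 in bin 6; 4 remain.
Put 11 in bin 7; 1 remain.
Put 8 in bin 8; 4 remain.
Put 9 in bin 9; 3 remain.
Put 2 in bin 1; 0 remain.
Put 10 in bin 10; 2 remain.
Put 8 in bin 11; 4 remain.

11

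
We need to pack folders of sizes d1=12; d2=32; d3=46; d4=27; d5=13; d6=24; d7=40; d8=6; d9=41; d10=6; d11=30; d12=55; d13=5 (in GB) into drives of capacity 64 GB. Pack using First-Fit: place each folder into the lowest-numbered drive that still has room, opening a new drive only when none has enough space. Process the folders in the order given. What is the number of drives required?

7

d1 (12 GB) → drive 1 (remaining 52 GB)
d2 (32 GB) → drive 1 (remaining 20 GB)
d3 (46 GB) → drive 2 (remaining 18 GB)
d4 (27 GB) → drive 3 (remaining 37 GB)
d5 (13 GB) → drive 1 (remaining 7 GB)
d6 (24 GB) → drive 3 (remaining 13 GB)
d7 (40 GB) → drive 4 (remaining 24 GB)
d8 (6 GB) → drive 1 (remaining 1 GB)
d9 (41 GB) → drive 5 (remaining 23 GB)
d10 (6 GB) → drive 2 (remaining 12 GB)
d11 (30 GB) → drive 6 (remaining 34 GB)
d12 (55 GB) → drive 7 (remaining 9 GB)
d13 (5 GB) → drive 2 (remaining 7 GB)
Final drives: [12,32,13,6] [46,6,5] [27,24] [40] [41] [30] [55].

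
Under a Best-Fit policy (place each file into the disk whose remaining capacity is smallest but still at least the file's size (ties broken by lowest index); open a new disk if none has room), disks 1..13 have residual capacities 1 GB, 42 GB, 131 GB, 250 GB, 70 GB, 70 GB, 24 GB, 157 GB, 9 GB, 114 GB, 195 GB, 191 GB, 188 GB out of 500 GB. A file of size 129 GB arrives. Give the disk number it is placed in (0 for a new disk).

Disks with room: disk 3 (131 GB), disk 4 (250 GB), disk 8 (157 GB), disk 11 (195 GB), disk 12 (191 GB), disk 13 (188 GB).
Tightest fit is disk 3 with 131 GB free.

3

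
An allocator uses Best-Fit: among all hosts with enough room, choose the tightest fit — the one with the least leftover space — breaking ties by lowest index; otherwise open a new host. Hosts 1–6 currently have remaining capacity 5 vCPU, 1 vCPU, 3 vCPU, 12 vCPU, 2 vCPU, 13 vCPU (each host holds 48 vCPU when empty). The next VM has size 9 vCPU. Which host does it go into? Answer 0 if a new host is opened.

Hosts with room: host 4 (12 vCPU), host 6 (13 vCPU).
Tightest fit is host 4 with 12 vCPU free.

4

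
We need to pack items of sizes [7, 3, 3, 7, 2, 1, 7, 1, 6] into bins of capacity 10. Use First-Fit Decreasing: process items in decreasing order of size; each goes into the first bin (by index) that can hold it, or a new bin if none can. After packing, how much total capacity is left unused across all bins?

Sorted descending: 7, 7, 7, 6, 3, 3, 2, 1, 1.
7 → bin 1 (remaining 3)
7 → bin 2 (remaining 3)
7 → bin 3 (remaining 3)
6 → bin 4 (remaining 4)
3 → bin 1 (remaining 0)
3 → bin 2 (remaining 0)
2 → bin 3 (remaining 1)
1 → bin 3 (remaining 0)
1 → bin 4 (remaining 3)
4 bins × 10 = 40; used 37; unused 3.

3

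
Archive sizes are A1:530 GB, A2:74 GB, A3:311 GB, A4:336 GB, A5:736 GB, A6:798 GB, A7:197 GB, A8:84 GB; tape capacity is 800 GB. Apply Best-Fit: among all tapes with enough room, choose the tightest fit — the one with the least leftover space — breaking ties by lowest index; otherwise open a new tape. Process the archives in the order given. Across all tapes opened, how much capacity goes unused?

Put A1 (530 GB) in tape 1; 270 GB remain.
Put A2 (74 GB) in tape 1; 196 GB remain.
Put A3 (311 GB) in tape 2; 489 GB remain.
Put A4 (336 GB) in tape 2; 153 GB remain.
Put A5 (736 GB) in tape 3; 64 GB remain.
Put A6 (798 GB) in tape 4; 2 GB remain.
Put A7 (197 GB) in tape 5; 603 GB remain.
Put A8 (84 GB) in tape 2; 69 GB remain.
5 tapes × 800 GB = 4000 GB; used 3066 GB; unused 934 GB.

934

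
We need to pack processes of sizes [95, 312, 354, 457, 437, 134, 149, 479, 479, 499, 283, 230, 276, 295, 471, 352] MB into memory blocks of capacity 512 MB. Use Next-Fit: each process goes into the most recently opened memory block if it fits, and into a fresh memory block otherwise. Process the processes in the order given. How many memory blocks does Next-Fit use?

95 MB → memory block 1 (remaining 417 MB)
312 MB → memory block 1 (remaining 105 MB)
354 MB → memory block 2 (remaining 158 MB)
457 MB → memory block 3 (remaining 55 MB)
437 MB → memory block 4 (remaining 75 MB)
134 MB → memory block 5 (remaining 378 MB)
149 MB → memory block 5 (remaining 229 MB)
479 MB → memory block 6 (remaining 33 MB)
479 MB → memory block 7 (remaining 33 MB)
499 MB → memory block 8 (remaining 13 MB)
283 MB → memory block 9 (remaining 229 MB)
230 MB → memory block 10 (remaining 282 MB)
276 MB → memory block 10 (remaining 6 MB)
295 MB → memory block 11 (remaining 217 MB)
471 MB → memory block 12 (remaining 41 MB)
352 MB → memory block 13 (remaining 160 MB)

13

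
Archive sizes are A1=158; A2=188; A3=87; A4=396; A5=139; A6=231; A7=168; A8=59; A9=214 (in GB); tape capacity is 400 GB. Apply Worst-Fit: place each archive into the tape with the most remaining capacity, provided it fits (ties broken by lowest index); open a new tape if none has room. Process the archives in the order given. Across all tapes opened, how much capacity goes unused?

Put A1 (158 GB) in tape 1; 242 GB remain.
Put A2 (188 GB) in tape 1; 54 GB remain.
Put A3 (87 GB) in tape 2; 313 GB remain.
Put A4 (396 GB) in tape 3; 4 GB remain.
Put A5 (139 GB) in tape 2; 174 GB remain.
Put A6 (231 GB) in tape 4; 169 GB remain.
Put A7 (168 GB) in tape 2; 6 GB remain.
Put A8 (59 GB) in tape 4; 110 GB remain.
Put A9 (214 GB) in tape 5; 186 GB remain.
5 tapes × 400 GB = 2000 GB; used 1640 GB; unused 360 GB.

360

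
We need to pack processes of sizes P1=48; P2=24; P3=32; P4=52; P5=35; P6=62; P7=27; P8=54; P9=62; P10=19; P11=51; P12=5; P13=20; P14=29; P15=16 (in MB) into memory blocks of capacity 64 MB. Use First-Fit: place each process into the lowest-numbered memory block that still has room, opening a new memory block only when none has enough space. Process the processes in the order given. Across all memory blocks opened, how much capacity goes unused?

memory block 1: place P1 (48 MB), 16 MB left
memory block 2: place P2 (24 MB), 40 MB left
memory block 2: place P3 (32 MB), 8 MB left
memory block 3: place P4 (52 MB), 12 MB left
memory block 4: place P5 (35 MB), 29 MB left
memory block 5: place P6 (62 MB), 2 MB left
memory block 4: place P7 (27 MB), 2 MB left
memory block 6: place P8 (54 MB), 10 MB left
memory block 7: place P9 (62 MB), 2 MB left
memory block 8: place P10 (19 MB), 45 MB left
memory block 9: place P11 (51 MB), 13 MB left
memory block 1: place P12 (5 MB), 11 MB left
memory block 8: place P13 (20 MB), 25 MB left
memory block 10: place P14 (29 MB), 35 MB left
memory block 8: place P15 (16 MB), 9 MB left
10 memory blocks × 64 MB = 640 MB; used 536 MB; unused 104 MB.

104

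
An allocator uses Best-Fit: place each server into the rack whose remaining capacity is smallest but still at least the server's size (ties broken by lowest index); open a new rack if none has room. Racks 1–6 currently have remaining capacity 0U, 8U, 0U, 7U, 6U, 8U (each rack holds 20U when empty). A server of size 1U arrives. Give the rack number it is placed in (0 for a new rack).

5

Racks with room: rack 2 (8U), rack 4 (7U), rack 5 (6U), rack 6 (8U).
Tightest fit is rack 5 with 6U free.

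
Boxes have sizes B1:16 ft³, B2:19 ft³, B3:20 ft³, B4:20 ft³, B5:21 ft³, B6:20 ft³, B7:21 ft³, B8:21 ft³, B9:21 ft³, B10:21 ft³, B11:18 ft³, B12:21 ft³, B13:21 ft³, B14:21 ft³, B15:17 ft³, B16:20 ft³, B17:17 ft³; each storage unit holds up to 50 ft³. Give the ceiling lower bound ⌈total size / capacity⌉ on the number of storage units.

7 storage units

Total size = 16 + 19 + 20 + 20 + 21 + 20 + 21 + 21 + 21 + 21 + 18 + 21 + 21 + 21 + 17 + 20 + 17 = 335 ft³.
⌈335 / 50⌉ = 7.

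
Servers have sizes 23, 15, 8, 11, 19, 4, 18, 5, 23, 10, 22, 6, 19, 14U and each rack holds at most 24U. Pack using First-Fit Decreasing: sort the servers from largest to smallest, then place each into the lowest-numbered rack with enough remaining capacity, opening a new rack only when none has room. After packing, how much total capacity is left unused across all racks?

Sorted descending: 23, 23, 22, 19, 19, 18, 15, 14, 11, 10, 8, 6, 5, 4.
rack 1: place 23U, 1U left
rack 2: place 23U, 1U left
rack 3: place 22U, 2U left
rack 4: place 19U, 5U left
rack 5: place 19U, 5U left
rack 6: place 18U, 6U left
rack 7: place 15U, 9U left
rack 8: place 14U, 10U left
rack 9: place 11U, 13U left
rack 8: place 10U, 0U left
rack 7: place 8U, 1U left
rack 6: place 6U, 0U left
rack 4: place 5U, 0U left
rack 5: place 4U, 1U left
9 racks × 24U = 216U; used 197U; unused 19U.

19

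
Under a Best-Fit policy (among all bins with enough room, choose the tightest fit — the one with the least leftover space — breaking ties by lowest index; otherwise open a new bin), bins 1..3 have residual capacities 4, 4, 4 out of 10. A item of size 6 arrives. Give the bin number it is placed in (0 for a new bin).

No bin has ≥ 6 free, so a new bin is opened.

0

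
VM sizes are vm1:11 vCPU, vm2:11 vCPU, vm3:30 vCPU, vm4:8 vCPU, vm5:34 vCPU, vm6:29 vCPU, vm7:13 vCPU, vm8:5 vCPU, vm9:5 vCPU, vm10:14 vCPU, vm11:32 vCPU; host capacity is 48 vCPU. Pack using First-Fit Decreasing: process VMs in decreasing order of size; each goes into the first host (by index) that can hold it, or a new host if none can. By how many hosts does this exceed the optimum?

First-Fit Decreasing: [34,14] [32,13] [30,11,5] [29,11,8] [5] → 5 hosts.
Total size 192 vCPU; any packing needs at least ⌈192/48⌉ = 4 hosts.
An optimal packing achieves that bound: [34,14] [32,11,5] [30,13,5] [29,11,8] → 4 hosts.
Excess: 5 − 4 = 1.

1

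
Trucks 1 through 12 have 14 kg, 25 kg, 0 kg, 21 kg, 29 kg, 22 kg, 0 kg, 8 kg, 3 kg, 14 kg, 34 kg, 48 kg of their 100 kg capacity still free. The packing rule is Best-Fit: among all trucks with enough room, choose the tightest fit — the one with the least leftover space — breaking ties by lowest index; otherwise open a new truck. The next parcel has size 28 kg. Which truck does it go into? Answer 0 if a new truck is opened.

5

Trucks with room: truck 5 (29 kg), truck 11 (34 kg), truck 12 (48 kg).
Tightest fit is truck 5 with 29 kg free.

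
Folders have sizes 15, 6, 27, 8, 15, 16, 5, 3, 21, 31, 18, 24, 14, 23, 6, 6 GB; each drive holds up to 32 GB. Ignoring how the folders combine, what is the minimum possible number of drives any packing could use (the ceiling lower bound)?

8 drives

Total size = 15 + 6 + 27 + 8 + 15 + 16 + 5 + 3 + 21 + 31 + 18 + 24 + 14 + 23 + 6 + 6 = 238 GB.
⌈238 / 32⌉ = 8.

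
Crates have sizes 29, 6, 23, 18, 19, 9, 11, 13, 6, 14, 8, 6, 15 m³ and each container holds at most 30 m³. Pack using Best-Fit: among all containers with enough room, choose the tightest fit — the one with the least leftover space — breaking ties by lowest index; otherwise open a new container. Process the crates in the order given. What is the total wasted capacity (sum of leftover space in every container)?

container 1: place 29 m³, 1 m³ left
container 2: place 6 m³, 24 m³ left
container 2: place 23 m³, 1 m³ left
container 3: place 18 m³, 12 m³ left
container 4: place 19 m³, 11 m³ left
container 4: place 9 m³, 2 m³ left
container 3: place 11 m³, 1 m³ left
container 5: place 13 m³, 17 m³ left
container 5: place 6 m³, 11 m³ left
container 6: place 14 m³, 16 m³ left
container 5: place 8 m³, 3 m³ left
container 6: place 6 m³, 10 m³ left
container 7: place 15 m³, 15 m³ left
7 containers × 30 m³ = 210 m³; used 177 m³; unused 33 m³.

33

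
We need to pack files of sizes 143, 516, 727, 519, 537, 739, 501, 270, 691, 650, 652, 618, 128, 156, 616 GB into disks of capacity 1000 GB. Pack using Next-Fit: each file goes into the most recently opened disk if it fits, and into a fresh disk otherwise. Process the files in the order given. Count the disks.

11

Put 143 GB in disk 1; 857 GB remain.
Put 516 GB in disk 1; 341 GB remain.
Put 727 GB in disk 2; 273 GB remain.
Put 519 GB in disk 3; 481 GB remain.
Put 537 GB in disk 4; 463 GB remain.
Put 739 GB in disk 5; 261 GB remain.
Put 501 GB in disk 6; 499 GB remain.
Put 270 GB in disk 6; 229 GB remain.
Put 691 GB in disk 7; 309 GB remain.
Put 650 GB in disk 8; 350 GB remain.
Put 652 GB in disk 9; 348 GB remain.
Put 618 GB in disk 10; 382 GB remain.
Put 128 GB in disk 10; 254 GB remain.
Put 156 GB in disk 10; 98 GB remain.
Put 616 GB in disk 11; 384 GB remain.
Final disks: [143,516] [727] [519] [537] [739] [501,270] [691] [650] [652] [618,128,156] [616].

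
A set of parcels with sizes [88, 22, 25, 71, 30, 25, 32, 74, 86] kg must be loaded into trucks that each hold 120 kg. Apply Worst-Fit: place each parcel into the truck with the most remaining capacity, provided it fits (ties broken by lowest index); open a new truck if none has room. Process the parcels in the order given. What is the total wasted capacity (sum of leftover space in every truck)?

Put 88 kg in truck 1; 32 kg remain.
Put 22 kg in truck 1; 10 kg remain.
Put 25 kg in truck 2; 95 kg remain.
Put 71 kg in truck 2; 24 kg remain.
Put 30 kg in truck 3; 90 kg remain.
Put 25 kg in truck 3; 65 kg remain.
Put 32 kg in truck 3; 33 kg remain.
Put 74 kg in truck 4; 46 kg remain.
Put 86 kg in truck 5; 34 kg remain.
5 trucks × 120 kg = 600 kg; used 453 kg; unused 147 kg.

147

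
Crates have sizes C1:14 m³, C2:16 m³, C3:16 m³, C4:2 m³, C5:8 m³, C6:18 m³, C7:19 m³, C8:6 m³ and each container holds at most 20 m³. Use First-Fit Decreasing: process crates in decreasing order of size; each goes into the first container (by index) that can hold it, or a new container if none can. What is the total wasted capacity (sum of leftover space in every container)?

21

Sorted descending: 19, 18, 16, 16, 14, 8, 6, 2.
19 m³ → container 1 (remaining 1 m³)
18 m³ → container 2 (remaining 2 m³)
16 m³ → container 3 (remaining 4 m³)
16 m³ → container 4 (remaining 4 m³)
14 m³ → container 5 (remaining 6 m³)
8 m³ → container 6 (remaining 12 m³)
6 m³ → container 5 (remaining 0 m³)
2 m³ → container 2 (remaining 0 m³)
6 containers × 20 m³ = 120 m³; used 99 m³; unused 21 m³.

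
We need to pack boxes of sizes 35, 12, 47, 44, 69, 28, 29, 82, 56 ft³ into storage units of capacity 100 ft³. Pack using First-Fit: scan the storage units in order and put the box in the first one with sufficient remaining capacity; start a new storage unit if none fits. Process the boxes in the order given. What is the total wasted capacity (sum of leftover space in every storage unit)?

98

35 ft³ → storage unit 1 (remaining 65 ft³)
12 ft³ → storage unit 1 (remaining 53 ft³)
47 ft³ → storage unit 1 (remaining 6 ft³)
44 ft³ → storage unit 2 (remaining 56 ft³)
69 ft³ → storage unit 3 (remaining 31 ft³)
28 ft³ → storage unit 2 (remaining 28 ft³)
29 ft³ → storage unit 3 (remaining 2 ft³)
82 ft³ → storage unit 4 (remaining 18 ft³)
56 ft³ → storage unit 5 (remaining 44 ft³)
5 storage units × 100 ft³ = 500 ft³; used 402 ft³; unused 98 ft³.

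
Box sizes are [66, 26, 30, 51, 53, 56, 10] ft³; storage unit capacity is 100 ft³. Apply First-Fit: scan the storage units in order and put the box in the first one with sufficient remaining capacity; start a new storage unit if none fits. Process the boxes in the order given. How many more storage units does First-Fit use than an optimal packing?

First-Fit: [66,26] [30,51,10] [53] [56] → 4 storage units.
4 boxes exceed 50 ft³ (half the capacity), and no two of those can share a storage unit, so at least 4 storage units are needed.
So 4 is already optimal.

0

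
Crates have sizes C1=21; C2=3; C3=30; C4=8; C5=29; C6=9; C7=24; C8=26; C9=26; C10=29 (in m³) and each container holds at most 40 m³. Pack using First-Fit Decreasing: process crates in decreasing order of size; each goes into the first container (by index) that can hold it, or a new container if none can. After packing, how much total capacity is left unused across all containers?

Sorted descending: 30, 29, 29, 26, 26, 24, 21, 9, 8, 3.
container 1: place 30 m³, 10 m³ left
container 2: place 29 m³, 11 m³ left
container 3: place 29 m³, 11 m³ left
container 4: place 26 m³, 14 m³ left
container 5: place 26 m³, 14 m³ left
container 6: place 24 m³, 16 m³ left
container 7: place 21 m³, 19 m³ left
container 1: place 9 m³, 1 m³ left
container 2: place 8 m³, 3 m³ left
container 2: place 3 m³, 0 m³ left
7 containers × 40 m³ = 280 m³; used 205 m³; unused 75 m³.

75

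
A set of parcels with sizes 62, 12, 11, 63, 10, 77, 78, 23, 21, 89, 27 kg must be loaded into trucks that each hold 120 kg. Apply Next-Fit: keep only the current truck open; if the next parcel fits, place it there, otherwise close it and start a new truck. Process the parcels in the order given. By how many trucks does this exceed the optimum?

1

Next-Fit: [62,12,11] [63,10] [77] [78,23] [21,89] [27] → 6 trucks.
5 parcels exceed 60 kg (half the capacity), and no two of those can share a truck, so at least 5 trucks are needed.
An optimal packing achieves that bound: [89,27] [78,23,12] [77,21,11,10] [63] [62] → 5 trucks.
Excess: 6 − 5 = 1.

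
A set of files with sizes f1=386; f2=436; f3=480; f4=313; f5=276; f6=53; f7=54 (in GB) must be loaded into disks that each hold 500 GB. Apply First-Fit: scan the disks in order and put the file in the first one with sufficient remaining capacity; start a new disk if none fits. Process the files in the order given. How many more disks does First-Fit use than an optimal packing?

First-Fit: [386,53,54] [436] [480] [313] [276] → 5 disks.
5 files exceed 250 GB (half the capacity), and no two of those can share a disk, so at least 5 disks are needed.
So 5 is already optimal.

0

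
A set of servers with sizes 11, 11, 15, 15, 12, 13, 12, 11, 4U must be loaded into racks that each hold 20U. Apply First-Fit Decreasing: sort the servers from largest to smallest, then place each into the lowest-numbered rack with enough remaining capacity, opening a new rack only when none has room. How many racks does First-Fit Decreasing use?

8 racks

Sorted descending: 15, 15, 13, 12, 12, 11, 11, 11, 4.
rack 1: place 15U, 5U left
rack 2: place 15U, 5U left
rack 3: place 13U, 7U left
rack 4: place 12U, 8U left
rack 5: place 12U, 8U left
rack 6: place 11U, 9U left
rack 7: place 11U, 9U left
rack 8: place 11U, 9U left
rack 1: place 4U, 1U left
Final racks: [15,4] [15] [13] [12] [12] [11] [11] [11].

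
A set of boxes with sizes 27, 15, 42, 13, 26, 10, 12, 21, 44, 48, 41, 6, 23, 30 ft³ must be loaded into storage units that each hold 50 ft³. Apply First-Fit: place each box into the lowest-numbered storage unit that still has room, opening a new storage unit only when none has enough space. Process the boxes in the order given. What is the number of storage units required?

storage unit 1: place 27 ft³, 23 ft³ left
storage unit 1: place 15 ft³, 8 ft³ left
storage unit 2: place 42 ft³, 8 ft³ left
storage unit 3: place 13 ft³, 37 ft³ left
storage unit 3: place 26 ft³, 11 ft³ left
storage unit 3: place 10 ft³, 1 ft³ left
storage unit 4: place 12 ft³, 38 ft³ left
storage unit 4: place 21 ft³, 17 ft³ left
storage unit 5: place 44 ft³, 6 ft³ left
storage unit 6: place 48 ft³, 2 ft³ left
storage unit 7: place 41 ft³, 9 ft³ left
storage unit 1: place 6 ft³, 2 ft³ left
storage unit 8: place 23 ft³, 27 ft³ left
storage unit 9: place 30 ft³, 20 ft³ left

9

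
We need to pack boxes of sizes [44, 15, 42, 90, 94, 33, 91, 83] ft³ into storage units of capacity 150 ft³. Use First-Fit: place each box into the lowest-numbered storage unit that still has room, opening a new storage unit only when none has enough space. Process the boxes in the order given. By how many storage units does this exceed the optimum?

First-Fit: [44,15,42,33] [90] [94] [91] [83] → 5 storage units.
Total size 492 ft³; any packing needs at least ⌈492/150⌉ = 4 storage units.
An optimal packing achieves that bound: [94,44] [91,42,15] [90,33] [83] → 4 storage units.
Excess: 5 − 4 = 1.

1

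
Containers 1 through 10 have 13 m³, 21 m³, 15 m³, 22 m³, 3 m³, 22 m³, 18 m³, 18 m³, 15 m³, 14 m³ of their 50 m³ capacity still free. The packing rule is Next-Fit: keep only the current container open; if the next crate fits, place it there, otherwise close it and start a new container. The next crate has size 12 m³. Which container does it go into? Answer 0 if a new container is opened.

10

Next-Fit only looks at container 10, which has 14 m³ free.
12 m³ fits there.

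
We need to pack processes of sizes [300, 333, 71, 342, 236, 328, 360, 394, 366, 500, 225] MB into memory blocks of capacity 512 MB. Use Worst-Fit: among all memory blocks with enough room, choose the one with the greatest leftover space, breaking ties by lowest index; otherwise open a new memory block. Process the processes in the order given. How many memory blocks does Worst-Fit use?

9

300 MB → memory block 1 (remaining 212 MB)
333 MB → memory block 2 (remaining 179 MB)
71 MB → memory block 1 (remaining 141 MB)
342 MB → memory block 3 (remaining 170 MB)
236 MB → memory block 4 (remaining 276 MB)
328 MB → memory block 5 (remaining 184 MB)
360 MB → memory block 6 (remaining 152 MB)
394 MB → memory block 7 (remaining 118 MB)
366 MB → memory block 8 (remaining 146 MB)
500 MB → memory block 9 (remaining 12 MB)
225 MB → memory block 4 (remaining 51 MB)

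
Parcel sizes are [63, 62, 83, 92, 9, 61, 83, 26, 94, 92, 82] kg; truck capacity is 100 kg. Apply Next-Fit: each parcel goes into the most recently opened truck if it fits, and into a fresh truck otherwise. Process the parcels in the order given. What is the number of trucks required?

10 trucks

63 kg → truck 1 (remaining 37 kg)
62 kg → truck 2 (remaining 38 kg)
83 kg → truck 3 (remaining 17 kg)
92 kg → truck 4 (remaining 8 kg)
9 kg → truck 5 (remaining 91 kg)
61 kg → truck 5 (remaining 30 kg)
83 kg → truck 6 (remaining 17 kg)
26 kg → truck 7 (remaining 74 kg)
94 kg → truck 8 (remaining 6 kg)
92 kg → truck 9 (remaining 8 kg)
82 kg → truck 10 (remaining 18 kg)
Final trucks: [63] [62] [83] [92] [9,61] [83] [26] [94] [92] [82].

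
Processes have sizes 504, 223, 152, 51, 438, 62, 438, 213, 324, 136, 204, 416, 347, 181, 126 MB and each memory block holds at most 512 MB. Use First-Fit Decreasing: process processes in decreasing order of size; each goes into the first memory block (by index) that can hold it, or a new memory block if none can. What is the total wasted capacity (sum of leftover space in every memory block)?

281

Sorted descending: 504, 438, 438, 416, 347, 324, 223, 213, 204, 181, 152, 136, 126, 62, 51.
504 MB → memory block 1 (remaining 8 MB)
438 MB → memory block 2 (remaining 74 MB)
438 MB → memory block 3 (remaining 74 MB)
416 MB → memory block 4 (remaining 96 MB)
347 MB → memory block 5 (remaining 165 MB)
324 MB → memory block 6 (remaining 188 MB)
223 MB → memory block 7 (remaining 289 MB)
213 MB → memory block 7 (remaining 76 MB)
204 MB → memory block 8 (remaining 308 MB)
181 MB → memory block 6 (remaining 7 MB)
152 MB → memory block 5 (remaining 13 MB)
136 MB → memory block 8 (remaining 172 MB)
126 MB → memory block 8 (remaining 46 MB)
62 MB → memory block 2 (remaining 12 MB)
51 MB → memory block 3 (remaining 23 MB)
8 memory blocks × 512 MB = 4096 MB; used 3815 MB; unused 281 MB.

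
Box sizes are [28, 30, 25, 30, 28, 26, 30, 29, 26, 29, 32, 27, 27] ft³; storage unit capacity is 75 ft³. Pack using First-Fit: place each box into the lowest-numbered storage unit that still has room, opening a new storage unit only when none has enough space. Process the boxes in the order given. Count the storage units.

7

storage unit 1: place 28 ft³, 47 ft³ left
storage unit 1: place 30 ft³, 17 ft³ left
storage unit 2: place 25 ft³, 50 ft³ left
storage unit 2: place 30 ft³, 20 ft³ left
storage unit 3: place 28 ft³, 47 ft³ left
storage unit 3: place 26 ft³, 21 ft³ left
storage unit 4: place 30 ft³, 45 ft³ left
storage unit 4: place 29 ft³, 16 ft³ left
storage unit 5: place 26 ft³, 49 ft³ left
storage unit 5: place 29 ft³, 20 ft³ left
storage unit 6: place 32 ft³, 43 ft³ left
storage unit 6: place 27 ft³, 16 ft³ left
storage unit 7: place 27 ft³, 48 ft³ left
Final storage units: [28,30] [25,30] [28,26] [30,29] [26,29] [32,27] [27].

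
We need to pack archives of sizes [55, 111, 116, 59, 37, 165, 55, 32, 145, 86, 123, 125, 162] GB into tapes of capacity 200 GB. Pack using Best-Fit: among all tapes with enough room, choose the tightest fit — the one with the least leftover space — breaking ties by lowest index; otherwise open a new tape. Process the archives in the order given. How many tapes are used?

55 GB → tape 1 (remaining 145 GB)
111 GB → tape 1 (remaining 34 GB)
116 GB → tape 2 (remaining 84 GB)
59 GB → tape 2 (remaining 25 GB)
37 GB → tape 3 (remaining 163 GB)
165 GB → tape 4 (remaining 35 GB)
55 GB → tape 3 (remaining 108 GB)
32 GB → tape 1 (remaining 2 GB)
145 GB → tape 5 (remaining 55 GB)
86 GB → tape 3 (remaining 22 GB)
123 GB → tape 6 (remaining 77 GB)
125 GB → tape 7 (remaining 75 GB)
162 GB → tape 8 (remaining 38 GB)
Final tapes: [55,111,32] [116,59] [37,55,86] [165] [145] [123] [125] [162].

8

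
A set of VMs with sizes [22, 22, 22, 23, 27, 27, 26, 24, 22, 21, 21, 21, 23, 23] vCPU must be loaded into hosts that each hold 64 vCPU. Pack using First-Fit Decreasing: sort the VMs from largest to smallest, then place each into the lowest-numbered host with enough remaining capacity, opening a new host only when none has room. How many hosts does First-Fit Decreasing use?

7 hosts

Sorted descending: 27, 27, 26, 24, 23, 23, 23, 22, 22, 22, 22, 21, 21, 21.
27 vCPU → host 1 (remaining 37 vCPU)
27 vCPU → host 1 (remaining 10 vCPU)
26 vCPU → host 2 (remaining 38 vCPU)
24 vCPU → host 2 (remaining 14 vCPU)
23 vCPU → host 3 (remaining 41 vCPU)
23 vCPU → host 3 (remaining 18 vCPU)
23 vCPU → host 4 (remaining 41 vCPU)
22 vCPU → host 4 (remaining 19 vCPU)
22 vCPU → host 5 (remaining 42 vCPU)
22 vCPU → host 5 (remaining 20 vCPU)
22 vCPU → host 6 (remaining 42 vCPU)
21 vCPU → host 6 (remaining 21 vCPU)
21 vCPU → host 6 (remaining 0 vCPU)
21 vCPU → host 7 (remaining 43 vCPU)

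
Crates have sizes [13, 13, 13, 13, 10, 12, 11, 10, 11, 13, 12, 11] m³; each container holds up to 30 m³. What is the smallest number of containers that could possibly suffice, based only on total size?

5

Total size = 13 + 13 + 13 + 13 + 10 + 12 + 11 + 10 + 11 + 13 + 12 + 11 = 142 m³.
⌈142 / 30⌉ = 5.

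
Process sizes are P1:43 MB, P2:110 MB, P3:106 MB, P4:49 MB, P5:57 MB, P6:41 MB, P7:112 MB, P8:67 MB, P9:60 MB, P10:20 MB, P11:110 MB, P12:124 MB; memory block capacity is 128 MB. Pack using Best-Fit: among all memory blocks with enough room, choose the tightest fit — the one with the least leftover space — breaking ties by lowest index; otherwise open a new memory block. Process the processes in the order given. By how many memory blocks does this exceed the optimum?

Best-Fit: [43,49] [110] [106,20] [57,41] [112] [67,60] [110] [124] → 8 memory blocks.
Total size 899 MB; any packing needs at least ⌈899/128⌉ = 8 memory blocks.
So 8 is already optimal.

0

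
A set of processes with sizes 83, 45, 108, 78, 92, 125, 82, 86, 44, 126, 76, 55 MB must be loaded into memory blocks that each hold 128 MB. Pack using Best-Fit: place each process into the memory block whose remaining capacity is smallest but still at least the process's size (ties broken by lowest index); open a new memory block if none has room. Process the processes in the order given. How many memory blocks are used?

Put 83 MB in memory block 1; 45 MB remain.
Put 45 MB in memory block 1; 0 MB remain.
Put 108 MB in memory block 2; 20 MB remain.
Put 78 MB in memory block 3; 50 MB remain.
Put 92 MB in memory block 4; 36 MB remain.
Put 125 MB in memory block 5; 3 MB remain.
Put 82 MB in memory block 6; 46 MB remain.
Put 86 MB in memory block 7; 42 MB remain.
Put 44 MB in memory block 6; 2 MB remain.
Put 126 MB in memory block 8; 2 MB remain.
Put 76 MB in memory block 9; 52 MB remain.
Put 55 MB in memory block 10; 73 MB remain.

10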